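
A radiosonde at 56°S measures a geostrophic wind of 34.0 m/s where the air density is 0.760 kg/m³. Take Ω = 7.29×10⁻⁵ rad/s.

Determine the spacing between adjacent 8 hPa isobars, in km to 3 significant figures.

256 km

Coriolis parameter at 56°S:
f = 2Ω sin φ = 2 × 7.29×10⁻⁵ × sin 56° = 1.21×10⁻⁴ s⁻¹
Geostrophic balance rearranged: |∂P/∂n| = f ρ V_g
|∂P/∂n| = 1.21×10⁻⁴ × 0.760 × 34.0 = 3.12×10⁻³ Pa/m
Isobar spacing: Δn = ΔP/|∂P/∂n| = 800 Pa / 3.12×10⁻³ Pa/m = 256133 m ≈ 256 km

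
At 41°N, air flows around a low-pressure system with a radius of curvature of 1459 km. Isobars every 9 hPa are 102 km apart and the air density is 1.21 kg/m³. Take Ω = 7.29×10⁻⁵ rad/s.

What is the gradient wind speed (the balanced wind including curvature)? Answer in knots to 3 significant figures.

Coriolis parameter at 41°N:
f = 2Ω sin φ = 2 × 7.29×10⁻⁵ × sin 41° = 9.57×10⁻⁵ s⁻¹
Pressure gradient: |∂P/∂n| = 900 Pa / 102000 m = 8.82×10⁻³ Pa/m
Geostrophic speed: V_g = |∂P/∂n|/(fρ) = 8.82×10⁻³/(9.57×10⁻⁵ × 1.21) = 76.2 m/s
Around a low, centrifugal force acts outward with Coriolis, so pressure-gradient force balances both:
(1/ρ)|∂P/∂n| = fV + V²/R  →  V² + fR·V − fR·V_g = 0
With fR = 9.57×10⁻⁵ × 1459×10³ m = 140 m/s:
V = [−fR + √((fR)² + 4 fR V_g)]/2 = [−140 + √(140² + 4×140×76.2)]/2 = 54.8 m/s
Subgeostrophic (V < V_g = 76.2 m/s), as expected around a low.
Converting: 54.8 m/s × 1.944 = 106 knots

106 knots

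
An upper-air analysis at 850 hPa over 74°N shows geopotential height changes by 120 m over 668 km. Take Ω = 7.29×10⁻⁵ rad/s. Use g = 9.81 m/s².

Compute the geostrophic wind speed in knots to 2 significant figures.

24 knots

Coriolis parameter at 74°N:
f = 2Ω sin φ = 2 × 7.29×10⁻⁵ × sin 74° = 1.40×10⁻⁴ s⁻¹
Height gradient: |∂Z/∂n| = 120 m / 668000 m = 1.80×10⁻⁴
On a pressure surface, geostrophic balance gives V_g = (g/f)|∂Z/∂n|:
V_g = 9.81 × 1.80×10⁻⁴ / 1.40×10⁻⁴ = 12.6 m/s
Converting: 12.6 m/s × 1.944 = 24 knots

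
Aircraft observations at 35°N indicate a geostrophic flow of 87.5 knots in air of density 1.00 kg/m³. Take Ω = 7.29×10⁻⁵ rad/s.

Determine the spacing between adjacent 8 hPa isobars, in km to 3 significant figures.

213 km

Coriolis parameter at 35°N:
f = 2Ω sin φ = 2 × 7.29×10⁻⁵ × sin 35° = 8.36×10⁻⁵ s⁻¹
Wind speed in SI: 87.5 knots = 45.0 m/s
Geostrophic balance rearranged: |∂P/∂n| = f ρ V_g
|∂P/∂n| = 8.36×10⁻⁵ × 1.00 × 45.0 = 3.76×10⁻³ Pa/m
Isobar spacing: Δn = ΔP/|∂P/∂n| = 800 Pa / 3.76×10⁻³ Pa/m = 212518 m ≈ 213 km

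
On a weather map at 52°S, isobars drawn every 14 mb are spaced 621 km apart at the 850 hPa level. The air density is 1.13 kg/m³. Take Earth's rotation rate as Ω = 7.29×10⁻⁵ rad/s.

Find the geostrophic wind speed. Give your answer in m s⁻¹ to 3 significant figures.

17.4 m s⁻¹

Coriolis parameter at 52°S:
f = 2Ω sin φ = 2 × 7.29×10⁻⁵ × sin 52° = 1.15×10⁻⁴ s⁻¹
Pressure gradient: |∂P/∂n| = 1400 Pa / 621000 m = 2.25×10⁻³ Pa/m
Geostrophic balance (pressure-gradient force = Coriolis force):
V_g = (1/(fρ)) |∂P/∂n| = 2.25×10⁻³ / (1.15×10⁻⁴ × 1.13) = 17.4 m/s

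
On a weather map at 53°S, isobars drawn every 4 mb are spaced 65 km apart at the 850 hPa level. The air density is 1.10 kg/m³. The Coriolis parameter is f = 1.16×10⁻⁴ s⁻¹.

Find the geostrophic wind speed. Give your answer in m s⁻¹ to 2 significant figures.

48 m s⁻¹

Pressure gradient: |∂P/∂n| = 400 Pa / 65000 m = 6.15×10⁻³ Pa/m
Geostrophic balance (pressure-gradient force = Coriolis force):
V_g = (1/(fρ)) |∂P/∂n| = 6.15×10⁻³ / (1.16×10⁻⁴ × 1.10) = 48.2 m/s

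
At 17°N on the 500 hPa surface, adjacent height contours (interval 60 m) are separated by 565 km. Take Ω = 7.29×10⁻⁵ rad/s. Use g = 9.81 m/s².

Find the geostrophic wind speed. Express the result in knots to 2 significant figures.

Coriolis parameter at 17°N:
f = 2Ω sin φ = 2 × 7.29×10⁻⁵ × sin 17° = 4.26×10⁻⁵ s⁻¹
Height gradient: |∂Z/∂n| = 60 m / 565000 m = 1.06×10⁻⁴
On a pressure surface, geostrophic balance gives V_g = (g/f)|∂Z/∂n|:
V_g = 9.81 × 1.06×10⁻⁴ / 4.26×10⁻⁵ = 24.4 m/s
Converting: 24.4 m/s × 1.944 = 48 knots

48 knots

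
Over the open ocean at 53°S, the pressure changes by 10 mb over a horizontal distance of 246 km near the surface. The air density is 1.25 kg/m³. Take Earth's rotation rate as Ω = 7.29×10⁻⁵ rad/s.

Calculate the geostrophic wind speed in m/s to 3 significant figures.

27.9 m/s

Coriolis parameter at 53°S:
f = 2Ω sin φ = 2 × 7.29×10⁻⁵ × sin 53° = 1.16×10⁻⁴ s⁻¹
Pressure gradient: |∂P/∂n| = 1000 Pa / 246000 m = 4.07×10⁻³ Pa/m
Geostrophic balance (pressure-gradient force = Coriolis force):
V_g = (1/(fρ)) |∂P/∂n| = 4.07×10⁻³ / (1.16×10⁻⁴ × 1.25) = 27.9 m/s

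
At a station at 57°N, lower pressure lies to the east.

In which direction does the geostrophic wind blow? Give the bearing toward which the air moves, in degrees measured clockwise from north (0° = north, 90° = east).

The pressure-gradient force points toward the east (bearing 090°).
Geostrophic balance: in the Northern Hemisphere the Coriolis force deflects motion to the right, so the geostrophic wind blows 90° to the right of the pressure-gradient force (low pressure on the left).
Rotating 090° by 90° clockwise gives 180° — the wind blows toward the south.

180°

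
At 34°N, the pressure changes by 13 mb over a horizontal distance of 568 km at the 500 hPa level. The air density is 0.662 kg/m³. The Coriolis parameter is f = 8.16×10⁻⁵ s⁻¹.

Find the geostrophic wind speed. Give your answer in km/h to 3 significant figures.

Pressure gradient: |∂P/∂n| = 1300 Pa / 568000 m = 2.29×10⁻³ Pa/m
Geostrophic balance (pressure-gradient force = Coriolis force):
V_g = (1/(fρ)) |∂P/∂n| = 2.29×10⁻³ / (8.16×10⁻⁵ × 0.662) = 42.4 m/s
Converting: 42.4 m/s × 3.6 = 153 km/h

153 km/h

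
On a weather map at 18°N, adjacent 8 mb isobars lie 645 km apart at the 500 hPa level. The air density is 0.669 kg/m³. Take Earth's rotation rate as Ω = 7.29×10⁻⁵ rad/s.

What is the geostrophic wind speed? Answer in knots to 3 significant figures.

80.0 knots

Coriolis parameter at 18°N:
f = 2Ω sin φ = 2 × 7.29×10⁻⁵ × sin 18° = 4.51×10⁻⁵ s⁻¹
Pressure gradient: |∂P/∂n| = 800 Pa / 645000 m = 1.24×10⁻³ Pa/m
Geostrophic balance (pressure-gradient force = Coriolis force):
V_g = (1/(fρ)) |∂P/∂n| = 1.24×10⁻³ / (4.51×10⁻⁵ × 0.669) = 41.1 m/s
Converting: 41.1 m/s × 1.944 = 80.0 knots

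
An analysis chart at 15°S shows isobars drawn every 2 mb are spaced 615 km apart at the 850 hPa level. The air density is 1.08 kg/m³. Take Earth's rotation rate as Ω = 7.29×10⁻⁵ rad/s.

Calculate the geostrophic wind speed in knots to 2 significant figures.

Coriolis parameter at 15°S:
f = 2Ω sin φ = 2 × 7.29×10⁻⁵ × sin 15° = 3.77×10⁻⁵ s⁻¹
Pressure gradient: |∂P/∂n| = 200 Pa / 615000 m = 3.25×10⁻⁴ Pa/m
Geostrophic balance (pressure-gradient force = Coriolis force):
V_g = (1/(fρ)) |∂P/∂n| = 3.25×10⁻⁴ / (3.77×10⁻⁵ × 1.08) = 7.98 m/s
Converting: 7.98 m/s × 1.944 = 16 knots

16 knots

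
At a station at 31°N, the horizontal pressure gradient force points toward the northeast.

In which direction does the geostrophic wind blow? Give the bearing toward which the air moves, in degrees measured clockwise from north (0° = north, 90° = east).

The pressure-gradient force points toward the northeast (bearing 045°).
Geostrophic balance: in the Northern Hemisphere the Coriolis force deflects motion to the right, so the geostrophic wind blows 90° to the right of the pressure-gradient force (low pressure on the left).
Rotating 045° by 90° clockwise gives 135° — the wind blows toward the southeast.

135°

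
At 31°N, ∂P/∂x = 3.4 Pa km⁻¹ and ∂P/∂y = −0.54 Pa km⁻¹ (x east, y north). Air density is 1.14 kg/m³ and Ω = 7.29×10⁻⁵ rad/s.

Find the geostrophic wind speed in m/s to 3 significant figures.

Coriolis parameter at 31°N:
f = 2Ω sin φ = 2 × 7.29×10⁻⁵ × sin 31° = 7.51×10⁻⁵ s⁻¹
Component geostrophic relations (x east, y north):
u_g = −(1/(fρ)) ∂P/∂y,  v_g = (1/(fρ)) ∂P/∂x
u_g = −(−0.54×10⁻³)/(7.51×10⁻⁵ × 1.14) = 6.31 m/s;  v_g = (3.4×10⁻³)/(7.51×10⁻⁵ × 1.14) = 39.7 m/s
|V_g| = √(u_g² + v_g²) = 40.2 m/s

40.2 m/s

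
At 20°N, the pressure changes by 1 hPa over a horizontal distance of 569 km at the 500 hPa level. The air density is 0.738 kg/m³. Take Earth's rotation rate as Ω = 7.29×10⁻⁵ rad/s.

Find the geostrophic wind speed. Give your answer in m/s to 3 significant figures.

Coriolis parameter at 20°N:
f = 2Ω sin φ = 2 × 7.29×10⁻⁵ × sin 20° = 4.99×10⁻⁵ s⁻¹
Pressure gradient: |∂P/∂n| = 100 Pa / 569000 m = 1.76×10⁻⁴ Pa/m
Geostrophic balance (pressure-gradient force = Coriolis force):
V_g = (1/(fρ)) |∂P/∂n| = 1.76×10⁻⁴ / (4.99×10⁻⁵ × 0.738) = 4.78 m/s

4.78 m/s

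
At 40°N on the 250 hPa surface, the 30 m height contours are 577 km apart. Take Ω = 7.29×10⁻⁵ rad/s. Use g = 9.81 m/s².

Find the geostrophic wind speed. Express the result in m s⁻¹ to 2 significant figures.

Coriolis parameter at 40°N:
f = 2Ω sin φ = 2 × 7.29×10⁻⁵ × sin 40° = 9.37×10⁻⁵ s⁻¹
Height gradient: |∂Z/∂n| = 30 m / 577000 m = 5.20×10⁻⁵
On a pressure surface, geostrophic balance gives V_g = (g/f)|∂Z/∂n|:
V_g = 9.81 × 5.20×10⁻⁵ / 9.37×10⁻⁵ = 5.44 m/s

5.4 m s⁻¹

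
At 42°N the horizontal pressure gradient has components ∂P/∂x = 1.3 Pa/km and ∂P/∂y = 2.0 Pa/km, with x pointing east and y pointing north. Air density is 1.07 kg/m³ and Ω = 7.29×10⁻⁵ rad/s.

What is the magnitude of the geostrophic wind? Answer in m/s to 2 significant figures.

23 m/s

Coriolis parameter at 42°N:
f = 2Ω sin φ = 2 × 7.29×10⁻⁵ × sin 42° = 9.76×10⁻⁵ s⁻¹
Component geostrophic relations (x east, y north):
u_g = −(1/(fρ)) ∂P/∂y,  v_g = (1/(fρ)) ∂P/∂x
u_g = −(2.0×10⁻³)/(9.76×10⁻⁵ × 1.07) = −19.2 m/s;  v_g = (1.3×10⁻³)/(9.76×10⁻⁵ × 1.07) = 12.5 m/s
|V_g| = √(u_g² + v_g²) = 22.9 m/s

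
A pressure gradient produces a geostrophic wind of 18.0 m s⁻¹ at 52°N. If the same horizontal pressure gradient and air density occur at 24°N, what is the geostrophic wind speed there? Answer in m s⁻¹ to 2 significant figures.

With the same pressure gradient and density, V_g ∝ 1/f ∝ 1/sin φ.
V₂ = V₁ · sin φ₁ / sin φ₂ = 18.0 × sin 52° / sin 24°
V₂ = 18.0 × 0.7880/0.4067 = 35 m s⁻¹

35 m s⁻¹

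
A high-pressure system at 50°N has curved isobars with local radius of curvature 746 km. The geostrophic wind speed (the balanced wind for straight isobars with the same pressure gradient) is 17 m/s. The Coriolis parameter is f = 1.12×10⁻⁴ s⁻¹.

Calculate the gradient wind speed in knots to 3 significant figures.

Around a high, pressure-gradient force acts outward with centrifugal, so Coriolis balances both:
fV = (1/ρ)|∂P/∂n| + V²/R  →  V² − fR·V + fR·V_g = 0
With fR = 1.12×10⁻⁴ × 746×10³ m = 83.6 m/s:
V = [fR − √((fR)² − 4 fR V_g)]/2 = [83.6 − √(83.6² − 4×83.6×17)]/2 = 23.8 m/s
Supergeostrophic (V > V_g = 17 m/s), as expected around a high.
Converting: 23.8 m/s × 1.944 = 46.2 knots

46.2 knots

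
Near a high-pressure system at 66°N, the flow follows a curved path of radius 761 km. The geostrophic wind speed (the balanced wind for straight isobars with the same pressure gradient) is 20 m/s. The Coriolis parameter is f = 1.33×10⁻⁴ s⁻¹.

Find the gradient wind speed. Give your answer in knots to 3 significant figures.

53.3 knots

Around a high, pressure-gradient force acts outward with centrifugal, so Coriolis balances both:
fV = (1/ρ)|∂P/∂n| + V²/R  →  V² − fR·V + fR·V_g = 0
With fR = 1.33×10⁻⁴ × 761×10³ m = 101 m/s:
V = [fR − √((fR)² − 4 fR V_g)]/2 = [101 − √(101² − 4×101×20)]/2 = 27.4 m/s
Supergeostrophic (V > V_g = 20 m/s), as expected around a high.
Converting: 27.4 m/s × 1.944 = 53.3 knots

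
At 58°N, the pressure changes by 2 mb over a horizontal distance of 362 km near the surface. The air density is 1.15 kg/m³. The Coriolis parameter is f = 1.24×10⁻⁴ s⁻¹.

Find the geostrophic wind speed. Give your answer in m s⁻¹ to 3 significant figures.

Pressure gradient: |∂P/∂n| = 200 Pa / 362000 m = 5.52×10⁻⁴ Pa/m
Geostrophic balance (pressure-gradient force = Coriolis force):
V_g = (1/(fρ)) |∂P/∂n| = 5.52×10⁻⁴ / (1.24×10⁻⁴ × 1.15) = 3.87 m/s

3.87 m s⁻¹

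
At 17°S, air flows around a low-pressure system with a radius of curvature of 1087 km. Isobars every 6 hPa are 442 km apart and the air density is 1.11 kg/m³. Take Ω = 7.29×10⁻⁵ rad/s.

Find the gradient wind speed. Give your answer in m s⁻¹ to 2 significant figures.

20 m s⁻¹

Coriolis parameter at 17°S:
f = 2Ω sin φ = 2 × 7.29×10⁻⁵ × sin 17° = 4.26×10⁻⁵ s⁻¹
Pressure gradient: |∂P/∂n| = 600 Pa / 442000 m = 1.36×10⁻³ Pa/m
Geostrophic speed: V_g = |∂P/∂n|/(fρ) = 1.36×10⁻³/(4.26×10⁻⁵ × 1.11) = 28.7 m/s
Around a low, centrifugal force acts outward with Coriolis, so pressure-gradient force balances both:
(1/ρ)|∂P/∂n| = fV + V²/R  →  V² + fR·V − fR·V_g = 0
With fR = 4.26×10⁻⁵ × 1087×10³ m = 46.3 m/s:
V = [−fR + √((fR)² + 4 fR V_g)]/2 = [−46.3 + √(46.3² + 4×46.3×28.7)]/2 = 20 m/s
Subgeostrophic (V < V_g = 28.7 m/s), as expected around a low.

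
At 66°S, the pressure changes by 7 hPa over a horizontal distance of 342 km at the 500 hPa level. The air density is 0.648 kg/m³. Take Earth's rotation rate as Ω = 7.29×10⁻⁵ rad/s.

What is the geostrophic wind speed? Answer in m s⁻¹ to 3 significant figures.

Coriolis parameter at 66°S:
f = 2Ω sin φ = 2 × 7.29×10⁻⁵ × sin 66° = 1.33×10⁻⁴ s⁻¹
Pressure gradient: |∂P/∂n| = 700 Pa / 342000 m = 2.05×10⁻³ Pa/m
Geostrophic balance (pressure-gradient force = Coriolis force):
V_g = (1/(fρ)) |∂P/∂n| = 2.05×10⁻³ / (1.33×10⁻⁴ × 0.648) = 23.7 m/s

23.7 m s⁻¹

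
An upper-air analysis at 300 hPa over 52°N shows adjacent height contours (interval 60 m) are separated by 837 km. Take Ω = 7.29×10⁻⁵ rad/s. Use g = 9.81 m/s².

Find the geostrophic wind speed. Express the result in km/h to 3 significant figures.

Coriolis parameter at 52°N:
f = 2Ω sin φ = 2 × 7.29×10⁻⁵ × sin 52° = 1.15×10⁻⁴ s⁻¹
Height gradient: |∂Z/∂n| = 60 m / 837000 m = 7.17×10⁻⁵
On a pressure surface, geostrophic balance gives V_g = (g/f)|∂Z/∂n|:
V_g = 9.81 × 7.17×10⁻⁵ / 1.15×10⁻⁴ = 6.12 m/s
Converting: 6.12 m/s × 3.6 = 22.0 km/h

22.0 km/h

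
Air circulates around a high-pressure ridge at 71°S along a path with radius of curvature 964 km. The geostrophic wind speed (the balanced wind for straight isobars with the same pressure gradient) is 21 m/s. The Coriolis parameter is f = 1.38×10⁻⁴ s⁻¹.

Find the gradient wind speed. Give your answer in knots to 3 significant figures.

50.8 knots

Around a high, pressure-gradient force acts outward with centrifugal, so Coriolis balances both:
fV = (1/ρ)|∂P/∂n| + V²/R  →  V² − fR·V + fR·V_g = 0
With fR = 1.38×10⁻⁴ × 964×10³ m = 133 m/s:
V = [fR − √((fR)² − 4 fR V_g)]/2 = [133 − √(133² − 4×133×21)]/2 = 26.1 m/s
Supergeostrophic (V > V_g = 21 m/s), as expected around a high.
Converting: 26.1 m/s × 1.944 = 50.8 knots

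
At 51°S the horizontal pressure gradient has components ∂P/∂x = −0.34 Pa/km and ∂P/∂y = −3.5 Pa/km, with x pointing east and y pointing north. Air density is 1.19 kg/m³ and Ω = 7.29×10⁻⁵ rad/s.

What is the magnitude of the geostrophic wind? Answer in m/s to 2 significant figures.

26 m/s

Coriolis parameter at 51°S:
f = 2Ω sin φ = 2 × 7.29×10⁻⁵ × sin 51° = 1.13×10⁻⁴ s⁻¹
In the Southern Hemisphere f is negative: f = −1.13×10⁻⁴ s⁻¹.
Component geostrophic relations (x east, y north):
u_g = −(1/(fρ)) ∂P/∂y,  v_g = (1/(fρ)) ∂P/∂x
u_g = −(−3.5×10⁻³)/(−1.13×10⁻⁴ × 1.19) = −26.0 m/s;  v_g = (−0.34×10⁻³)/(−1.13×10⁻⁴ × 1.19) = 2.52 m/s
|V_g| = √(u_g² + v_g²) = 26.1 m/s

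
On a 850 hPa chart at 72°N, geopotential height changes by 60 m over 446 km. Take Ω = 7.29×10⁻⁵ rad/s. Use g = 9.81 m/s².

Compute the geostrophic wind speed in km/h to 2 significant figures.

Coriolis parameter at 72°N:
f = 2Ω sin φ = 2 × 7.29×10⁻⁵ × sin 72° = 1.39×10⁻⁴ s⁻¹
Height gradient: |∂Z/∂n| = 60 m / 446000 m = 1.35×10⁻⁴
On a pressure surface, geostrophic balance gives V_g = (g/f)|∂Z/∂n|:
V_g = 9.81 × 1.35×10⁻⁴ / 1.39×10⁻⁴ = 9.52 m/s
Converting: 9.52 m/s × 3.6 = 34 km/h

34 km/h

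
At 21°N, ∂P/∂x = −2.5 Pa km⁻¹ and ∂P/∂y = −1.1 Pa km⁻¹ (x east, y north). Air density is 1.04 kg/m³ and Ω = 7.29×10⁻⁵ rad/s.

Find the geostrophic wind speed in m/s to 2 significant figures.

Coriolis parameter at 21°N:
f = 2Ω sin φ = 2 × 7.29×10⁻⁵ × sin 21° = 5.23×10⁻⁵ s⁻¹
Component geostrophic relations (x east, y north):
u_g = −(1/(fρ)) ∂P/∂y,  v_g = (1/(fρ)) ∂P/∂x
u_g = −(−1.1×10⁻³)/(5.23×10⁻⁵ × 1.04) = 20.2 m/s;  v_g = (−2.5×10⁻³)/(5.23×10⁻⁵ × 1.04) = −46.0 m/s
|V_g| = √(u_g² + v_g²) = 50.3 m/s

50 m/s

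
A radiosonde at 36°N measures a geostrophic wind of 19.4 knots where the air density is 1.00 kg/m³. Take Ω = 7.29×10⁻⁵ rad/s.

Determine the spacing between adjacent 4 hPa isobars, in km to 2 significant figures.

470 km

Coriolis parameter at 36°N:
f = 2Ω sin φ = 2 × 7.29×10⁻⁵ × sin 36° = 8.57×10⁻⁵ s⁻¹
Wind speed in SI: 19.4 knots = 9.98 m/s
Geostrophic balance rearranged: |∂P/∂n| = f ρ V_g
|∂P/∂n| = 8.57×10⁻⁵ × 1.00 × 9.98 = 8.55×10⁻⁴ Pa/m
Isobar spacing: Δn = ΔP/|∂P/∂n| = 400 Pa / 8.55×10⁻⁴ Pa/m = 467675 m ≈ 470 km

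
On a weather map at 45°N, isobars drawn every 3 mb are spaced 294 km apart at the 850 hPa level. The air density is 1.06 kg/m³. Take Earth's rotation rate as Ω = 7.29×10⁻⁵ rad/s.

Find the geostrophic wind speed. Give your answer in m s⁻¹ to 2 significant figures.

Coriolis parameter at 45°N:
f = 2Ω sin φ = 2 × 7.29×10⁻⁵ × sin 45° = 1.03×10⁻⁴ s⁻¹
Pressure gradient: |∂P/∂n| = 300 Pa / 294000 m = 1.02×10⁻³ Pa/m
Geostrophic balance (pressure-gradient force = Coriolis force):
V_g = (1/(fρ)) |∂P/∂n| = 1.02×10⁻³ / (1.03×10⁻⁴ × 1.06) = 9.34 m/s

9.3 m s⁻¹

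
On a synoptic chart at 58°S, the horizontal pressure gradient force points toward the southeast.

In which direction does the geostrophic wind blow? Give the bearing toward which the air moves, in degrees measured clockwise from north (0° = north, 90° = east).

045°

The pressure-gradient force points toward the southeast (bearing 135°).
Geostrophic balance: in the Southern Hemisphere the Coriolis force deflects motion to the left, so the geostrophic wind blows 90° to the left of the pressure-gradient force (low pressure on the right).
Rotating 135° by 90° counterclockwise gives 045° — the wind blows toward the northeast.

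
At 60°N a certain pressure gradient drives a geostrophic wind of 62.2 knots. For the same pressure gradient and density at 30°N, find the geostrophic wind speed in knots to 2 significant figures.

With the same pressure gradient and density, V_g ∝ 1/f ∝ 1/sin φ.
V₂ = V₁ · sin φ₁ / sin φ₂ = 62.2 × sin 60° / sin 30°
V₂ = 62.2 × 0.8660/0.5000 = 110 knots

110 knots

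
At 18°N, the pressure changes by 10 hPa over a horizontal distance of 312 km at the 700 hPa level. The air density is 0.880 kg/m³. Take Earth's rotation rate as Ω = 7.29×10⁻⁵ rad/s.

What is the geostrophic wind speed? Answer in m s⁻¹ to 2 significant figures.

81 m s⁻¹

Coriolis parameter at 18°N:
f = 2Ω sin φ = 2 × 7.29×10⁻⁵ × sin 18° = 4.51×10⁻⁵ s⁻¹
Pressure gradient: |∂P/∂n| = 1000 Pa / 312000 m = 3.21×10⁻³ Pa/m
Geostrophic balance (pressure-gradient force = Coriolis force):
V_g = (1/(fρ)) |∂P/∂n| = 3.21×10⁻³ / (4.51×10⁻⁵ × 0.880) = 80.8 m/s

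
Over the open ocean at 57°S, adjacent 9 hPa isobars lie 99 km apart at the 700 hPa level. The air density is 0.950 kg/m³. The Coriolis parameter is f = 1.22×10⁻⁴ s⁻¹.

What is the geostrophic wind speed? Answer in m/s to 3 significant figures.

Pressure gradient: |∂P/∂n| = 900 Pa / 99000 m = 9.09×10⁻³ Pa/m
Geostrophic balance (pressure-gradient force = Coriolis force):
V_g = (1/(fρ)) |∂P/∂n| = 9.09×10⁻³ / (1.22×10⁻⁴ × 0.950) = 78.4 m/s

78.4 m/s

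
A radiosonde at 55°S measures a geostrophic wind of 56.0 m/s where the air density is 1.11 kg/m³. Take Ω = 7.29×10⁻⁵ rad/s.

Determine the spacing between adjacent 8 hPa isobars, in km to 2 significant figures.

Coriolis parameter at 55°S:
f = 2Ω sin φ = 2 × 7.29×10⁻⁵ × sin 55° = 1.19×10⁻⁴ s⁻¹
Geostrophic balance rearranged: |∂P/∂n| = f ρ V_g
|∂P/∂n| = 1.19×10⁻⁴ × 1.11 × 56.0 = 7.42×10⁻³ Pa/m
Isobar spacing: Δn = ΔP/|∂P/∂n| = 800 Pa / 7.42×10⁻³ Pa/m = 107760 m ≈ 110 km

110 km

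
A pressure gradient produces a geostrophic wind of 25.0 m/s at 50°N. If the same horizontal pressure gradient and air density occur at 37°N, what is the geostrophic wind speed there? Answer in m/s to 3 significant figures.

31.8 m/s

With the same pressure gradient and density, V_g ∝ 1/f ∝ 1/sin φ.
V₂ = V₁ · sin φ₁ / sin φ₂ = 25.0 × sin 50° / sin 37°
V₂ = 25.0 × 0.7660/0.6018 = 31.8 m/s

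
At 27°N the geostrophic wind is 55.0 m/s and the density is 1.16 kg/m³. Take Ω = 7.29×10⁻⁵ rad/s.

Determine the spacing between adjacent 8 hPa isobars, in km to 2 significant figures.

190 km

Coriolis parameter at 27°N:
f = 2Ω sin φ = 2 × 7.29×10⁻⁵ × sin 27° = 6.62×10⁻⁵ s⁻¹
Geostrophic balance rearranged: |∂P/∂n| = f ρ V_g
|∂P/∂n| = 6.62×10⁻⁵ × 1.16 × 55.0 = 4.22×10⁻³ Pa/m
Isobar spacing: Δn = ΔP/|∂P/∂n| = 800 Pa / 4.22×10⁻³ Pa/m = 189437 m ≈ 190 km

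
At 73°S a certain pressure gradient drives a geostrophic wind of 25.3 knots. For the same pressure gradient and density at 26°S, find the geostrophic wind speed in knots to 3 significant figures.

With the same pressure gradient and density, V_g ∝ 1/f ∝ 1/sin φ.
V₂ = V₁ · sin φ₁ / sin φ₂ = 25.3 × sin 73° / sin 26°
V₂ = 25.3 × 0.9563/0.4384 = 55.2 knots

55.2 knots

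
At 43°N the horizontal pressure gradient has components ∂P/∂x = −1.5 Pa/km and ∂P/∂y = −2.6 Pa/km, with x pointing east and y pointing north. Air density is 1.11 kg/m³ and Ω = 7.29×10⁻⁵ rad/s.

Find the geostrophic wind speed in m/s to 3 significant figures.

Coriolis parameter at 43°N:
f = 2Ω sin φ = 2 × 7.29×10⁻⁵ × sin 43° = 9.94×10⁻⁵ s⁻¹
Component geostrophic relations (x east, y north):
u_g = −(1/(fρ)) ∂P/∂y,  v_g = (1/(fρ)) ∂P/∂x
u_g = −(−2.6×10⁻³)/(9.94×10⁻⁵ × 1.11) = 23.6 m/s;  v_g = (−1.5×10⁻³)/(9.94×10⁻⁵ × 1.11) = −13.6 m/s
|V_g| = √(u_g² + v_g²) = 27.2 m/s

27.2 m/s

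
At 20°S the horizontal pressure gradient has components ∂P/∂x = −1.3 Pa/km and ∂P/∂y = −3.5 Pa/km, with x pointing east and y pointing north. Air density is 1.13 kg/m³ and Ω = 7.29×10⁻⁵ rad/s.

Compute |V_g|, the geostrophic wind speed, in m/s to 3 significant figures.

66.3 m/s

Coriolis parameter at 20°S:
f = 2Ω sin φ = 2 × 7.29×10⁻⁵ × sin 20° = 4.99×10⁻⁵ s⁻¹
In the Southern Hemisphere f is negative: f = −4.99×10⁻⁵ s⁻¹.
Component geostrophic relations (x east, y north):
u_g = −(1/(fρ)) ∂P/∂y,  v_g = (1/(fρ)) ∂P/∂x
u_g = −(−3.5×10⁻³)/(−4.99×10⁻⁵ × 1.13) = −62.1 m/s;  v_g = (−1.3×10⁻³)/(−4.99×10⁻⁵ × 1.13) = 23.1 m/s
|V_g| = √(u_g² + v_g²) = 66.3 m/s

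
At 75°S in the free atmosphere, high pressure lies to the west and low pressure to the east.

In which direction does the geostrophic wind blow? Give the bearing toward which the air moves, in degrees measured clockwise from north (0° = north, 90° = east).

000°

The pressure-gradient force points toward the east (bearing 090°).
Geostrophic balance: in the Southern Hemisphere the Coriolis force deflects motion to the left, so the geostrophic wind blows 90° to the left of the pressure-gradient force (low pressure on the right).
Rotating 090° by 90° counterclockwise gives 000° — the wind blows toward the north.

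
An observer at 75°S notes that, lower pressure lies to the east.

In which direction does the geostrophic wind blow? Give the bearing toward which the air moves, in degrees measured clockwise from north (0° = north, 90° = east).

000°

The pressure-gradient force points toward the east (bearing 090°).
Geostrophic balance: in the Southern Hemisphere the Coriolis force deflects motion to the left, so the geostrophic wind blows 90° to the left of the pressure-gradient force (low pressure on the right).
Rotating 090° by 90° counterclockwise gives 000° — the wind blows toward the north.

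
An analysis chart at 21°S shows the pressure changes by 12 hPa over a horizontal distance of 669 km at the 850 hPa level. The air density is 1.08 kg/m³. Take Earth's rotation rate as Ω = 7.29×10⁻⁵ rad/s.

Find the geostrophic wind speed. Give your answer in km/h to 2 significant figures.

Coriolis parameter at 21°S:
f = 2Ω sin φ = 2 × 7.29×10⁻⁵ × sin 21° = 5.23×10⁻⁵ s⁻¹
Pressure gradient: |∂P/∂n| = 1200 Pa / 669000 m = 1.79×10⁻³ Pa/m
Geostrophic balance (pressure-gradient force = Coriolis force):
V_g = (1/(fρ)) |∂P/∂n| = 1.79×10⁻³ / (5.23×10⁻⁵ × 1.08) = 31.8 m/s
Converting: 31.8 m/s × 3.6 = 110 km/h

110 km/h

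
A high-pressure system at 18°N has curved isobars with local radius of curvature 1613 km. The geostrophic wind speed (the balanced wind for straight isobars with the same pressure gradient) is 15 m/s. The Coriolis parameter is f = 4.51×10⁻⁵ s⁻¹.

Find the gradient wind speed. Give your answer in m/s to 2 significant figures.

21 m/s

Around a high, pressure-gradient force acts outward with centrifugal, so Coriolis balances both:
fV = (1/ρ)|∂P/∂n| + V²/R  →  V² − fR·V + fR·V_g = 0
With fR = 4.51×10⁻⁵ × 1613×10³ m = 72.7 m/s:
V = [fR − √((fR)² − 4 fR V_g)]/2 = [72.7 − √(72.7² − 4×72.7×15)]/2 = 21.1 m/s
Supergeostrophic (V > V_g = 15 m/s), as expected around a high.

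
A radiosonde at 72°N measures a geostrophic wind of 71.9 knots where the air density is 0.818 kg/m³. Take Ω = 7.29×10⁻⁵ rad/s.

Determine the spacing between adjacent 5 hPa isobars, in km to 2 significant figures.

120 km

Coriolis parameter at 72°N:
f = 2Ω sin φ = 2 × 7.29×10⁻⁵ × sin 72° = 1.39×10⁻⁴ s⁻¹
Wind speed in SI: 71.9 knots = 37.0 m/s
Geostrophic balance rearranged: |∂P/∂n| = f ρ V_g
|∂P/∂n| = 1.39×10⁻⁴ × 0.818 × 37.0 = 4.20×10⁻³ Pa/m
Isobar spacing: Δn = ΔP/|∂P/∂n| = 500 Pa / 4.20×10⁻³ Pa/m = 119175 m ≈ 120 km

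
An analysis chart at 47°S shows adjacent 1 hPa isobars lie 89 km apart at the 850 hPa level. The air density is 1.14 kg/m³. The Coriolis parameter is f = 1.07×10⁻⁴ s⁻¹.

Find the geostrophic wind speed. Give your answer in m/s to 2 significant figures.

9.2 m/s

Pressure gradient: |∂P/∂n| = 100 Pa / 89000 m = 1.12×10⁻³ Pa/m
Geostrophic balance (pressure-gradient force = Coriolis force):
V_g = (1/(fρ)) |∂P/∂n| = 1.12×10⁻³ / (1.07×10⁻⁴ × 1.14) = 9.21 m/s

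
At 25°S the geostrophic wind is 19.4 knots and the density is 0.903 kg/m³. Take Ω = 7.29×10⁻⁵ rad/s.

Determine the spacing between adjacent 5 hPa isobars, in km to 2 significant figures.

900 km

Coriolis parameter at 25°S:
f = 2Ω sin φ = 2 × 7.29×10⁻⁵ × sin 25° = 6.16×10⁻⁵ s⁻¹
Wind speed in SI: 19.4 knots = 9.98 m/s
Geostrophic balance rearranged: |∂P/∂n| = f ρ V_g
|∂P/∂n| = 6.16×10⁻⁵ × 0.903 × 9.98 = 5.55×10⁻⁴ Pa/m
Isobar spacing: Δn = ΔP/|∂P/∂n| = 500 Pa / 5.55×10⁻⁴ Pa/m = 900402 m ≈ 900 km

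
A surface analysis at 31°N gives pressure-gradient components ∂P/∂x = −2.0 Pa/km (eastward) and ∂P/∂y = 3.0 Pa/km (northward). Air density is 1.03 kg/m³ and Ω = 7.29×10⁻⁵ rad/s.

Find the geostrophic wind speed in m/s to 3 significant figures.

Coriolis parameter at 31°N:
f = 2Ω sin φ = 2 × 7.29×10⁻⁵ × sin 31° = 7.51×10⁻⁵ s⁻¹
Component geostrophic relations (x east, y north):
u_g = −(1/(fρ)) ∂P/∂y,  v_g = (1/(fρ)) ∂P/∂x
u_g = −(3.0×10⁻³)/(7.51×10⁻⁵ × 1.03) = −38.8 m/s;  v_g = (−2.0×10⁻³)/(7.51×10⁻⁵ × 1.03) = −25.9 m/s
|V_g| = √(u_g² + v_g²) = 46.6 m/s

46.6 m/s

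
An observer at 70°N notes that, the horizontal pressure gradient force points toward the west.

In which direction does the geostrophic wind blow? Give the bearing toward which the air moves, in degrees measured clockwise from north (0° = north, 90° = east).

000°

The pressure-gradient force points toward the west (bearing 270°).
Geostrophic balance: in the Northern Hemisphere the Coriolis force deflects motion to the right, so the geostrophic wind blows 90° to the right of the pressure-gradient force (low pressure on the left).
Rotating 270° by 90° clockwise gives 000° — the wind blows toward the north.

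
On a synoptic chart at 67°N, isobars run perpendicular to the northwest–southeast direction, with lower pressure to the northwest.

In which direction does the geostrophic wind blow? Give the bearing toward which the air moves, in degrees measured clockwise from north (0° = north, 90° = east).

The pressure-gradient force points toward the northwest (bearing 315°).
Geostrophic balance: in the Northern Hemisphere the Coriolis force deflects motion to the right, so the geostrophic wind blows 90° to the right of the pressure-gradient force (low pressure on the left).
Rotating 315° by 90° clockwise gives 045° — the wind blows toward the northeast.

045°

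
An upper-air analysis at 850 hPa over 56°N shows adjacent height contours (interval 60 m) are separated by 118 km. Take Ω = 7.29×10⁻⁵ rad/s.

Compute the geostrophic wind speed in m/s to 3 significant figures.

41.3 m/s

Coriolis parameter at 56°N:
f = 2Ω sin φ = 2 × 7.29×10⁻⁵ × sin 56° = 1.21×10⁻⁴ s⁻¹
Height gradient: |∂Z/∂n| = 60 m / 118000 m = 5.08×10⁻⁴
On a pressure surface, geostrophic balance gives V_g = (g/f)|∂Z/∂n|:
V_g = 9.81 × 5.08×10⁻⁴ / 1.21×10⁻⁴ = 41.3 m/s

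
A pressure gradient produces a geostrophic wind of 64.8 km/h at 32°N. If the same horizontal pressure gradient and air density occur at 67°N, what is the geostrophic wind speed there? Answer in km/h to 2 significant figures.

With the same pressure gradient and density, V_g ∝ 1/f ∝ 1/sin φ.
V₂ = V₁ · sin φ₁ / sin φ₂ = 64.8 × sin 32° / sin 67°
V₂ = 64.8 × 0.5299/0.9205 = 37 km/h

37 km/h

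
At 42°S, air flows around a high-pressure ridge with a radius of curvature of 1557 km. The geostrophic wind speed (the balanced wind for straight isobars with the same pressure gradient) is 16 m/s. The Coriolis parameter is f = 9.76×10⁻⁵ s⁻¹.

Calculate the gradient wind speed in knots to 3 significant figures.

Around a high, pressure-gradient force acts outward with centrifugal, so Coriolis balances both:
fV = (1/ρ)|∂P/∂n| + V²/R  →  V² − fR·V + fR·V_g = 0
With fR = 9.76×10⁻⁵ × 1557×10³ m = 152 m/s:
V = [fR − √((fR)² − 4 fR V_g)]/2 = [152 − √(152² − 4×152×16)]/2 = 18.2 m/s
Supergeostrophic (V > V_g = 16 m/s), as expected around a high.
Converting: 18.2 m/s × 1.944 = 35.3 knots

35.3 knots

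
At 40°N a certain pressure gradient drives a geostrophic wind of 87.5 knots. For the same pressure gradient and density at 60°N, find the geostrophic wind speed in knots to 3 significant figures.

With the same pressure gradient and density, V_g ∝ 1/f ∝ 1/sin φ.
V₂ = V₁ · sin φ₁ / sin φ₂ = 87.5 × sin 40° / sin 60°
V₂ = 87.5 × 0.6428/0.8660 = 64.9 knots

64.9 knots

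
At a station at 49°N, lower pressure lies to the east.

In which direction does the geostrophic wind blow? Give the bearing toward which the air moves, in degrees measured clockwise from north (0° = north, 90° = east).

180°

The pressure-gradient force points toward the east (bearing 090°).
Geostrophic balance: in the Northern Hemisphere the Coriolis force deflects motion to the right, so the geostrophic wind blows 90° to the right of the pressure-gradient force (low pressure on the left).
Rotating 090° by 90° clockwise gives 180° — the wind blows toward the south.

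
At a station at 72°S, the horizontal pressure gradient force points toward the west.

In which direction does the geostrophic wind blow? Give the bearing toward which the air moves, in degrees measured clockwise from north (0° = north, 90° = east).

The pressure-gradient force points toward the west (bearing 270°).
Geostrophic balance: in the Southern Hemisphere the Coriolis force deflects motion to the left, so the geostrophic wind blows 90° to the left of the pressure-gradient force (low pressure on the right).
Rotating 270° by 90° counterclockwise gives 180° — the wind blows toward the south.

180°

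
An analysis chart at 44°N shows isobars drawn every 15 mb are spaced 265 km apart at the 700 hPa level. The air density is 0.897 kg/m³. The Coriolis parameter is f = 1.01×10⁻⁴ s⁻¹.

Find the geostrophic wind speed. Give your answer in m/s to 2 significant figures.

Pressure gradient: |∂P/∂n| = 1500 Pa / 265000 m = 5.66×10⁻³ Pa/m
Geostrophic balance (pressure-gradient force = Coriolis force):
V_g = (1/(fρ)) |∂P/∂n| = 5.66×10⁻³ / (1.01×10⁻⁴ × 0.897) = 62.5 m/s

62 m/s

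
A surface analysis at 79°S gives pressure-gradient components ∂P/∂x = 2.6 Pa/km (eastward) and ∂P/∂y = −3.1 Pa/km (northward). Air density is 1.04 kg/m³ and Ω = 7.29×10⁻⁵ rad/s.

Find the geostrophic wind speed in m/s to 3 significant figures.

27.2 m/s

Coriolis parameter at 79°S:
f = 2Ω sin φ = 2 × 7.29×10⁻⁵ × sin 79° = 1.43×10⁻⁴ s⁻¹
In the Southern Hemisphere f is negative: f = −1.43×10⁻⁴ s⁻¹.
Component geostrophic relations (x east, y north):
u_g = −(1/(fρ)) ∂P/∂y,  v_g = (1/(fρ)) ∂P/∂x
u_g = −(−3.1×10⁻³)/(−1.43×10⁻⁴ × 1.04) = −20.8 m/s;  v_g = (2.6×10⁻³)/(−1.43×10⁻⁴ × 1.04) = −17.5 m/s
|V_g| = √(u_g² + v_g²) = 27.2 m/s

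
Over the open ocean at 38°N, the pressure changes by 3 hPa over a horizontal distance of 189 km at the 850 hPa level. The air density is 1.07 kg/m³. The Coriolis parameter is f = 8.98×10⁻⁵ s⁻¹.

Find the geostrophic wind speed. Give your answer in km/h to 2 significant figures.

59 km/h

Pressure gradient: |∂P/∂n| = 300 Pa / 189000 m = 1.59×10⁻³ Pa/m
Geostrophic balance (pressure-gradient force = Coriolis force):
V_g = (1/(fρ)) |∂P/∂n| = 1.59×10⁻³ / (8.98×10⁻⁵ × 1.07) = 16.5 m/s
Converting: 16.5 m/s × 3.6 = 59 km/h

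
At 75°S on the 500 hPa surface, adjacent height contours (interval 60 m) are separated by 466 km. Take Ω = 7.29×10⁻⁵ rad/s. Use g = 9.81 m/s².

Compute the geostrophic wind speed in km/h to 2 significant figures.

Coriolis parameter at 75°S:
f = 2Ω sin φ = 2 × 7.29×10⁻⁵ × sin 75° = 1.41×10⁻⁴ s⁻¹
Height gradient: |∂Z/∂n| = 60 m / 466000 m = 1.29×10⁻⁴
On a pressure surface, geostrophic balance gives V_g = (g/f)|∂Z/∂n|:
V_g = 9.81 × 1.29×10⁻⁴ / 1.41×10⁻⁴ = 8.97 m/s
Converting: 8.97 m/s × 3.6 = 32 km/h

32 km/h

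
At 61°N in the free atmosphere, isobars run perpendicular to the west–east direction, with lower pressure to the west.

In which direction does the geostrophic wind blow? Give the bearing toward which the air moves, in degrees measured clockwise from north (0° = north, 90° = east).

The pressure-gradient force points toward the west (bearing 270°).
Geostrophic balance: in the Northern Hemisphere the Coriolis force deflects motion to the right, so the geostrophic wind blows 90° to the right of the pressure-gradient force (low pressure on the left).
Rotating 270° by 90° clockwise gives 000° — the wind blows toward the north.

000°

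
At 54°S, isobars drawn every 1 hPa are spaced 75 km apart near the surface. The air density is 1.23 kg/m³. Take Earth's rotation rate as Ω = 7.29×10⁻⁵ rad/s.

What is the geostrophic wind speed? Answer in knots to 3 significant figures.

Coriolis parameter at 54°S:
f = 2Ω sin φ = 2 × 7.29×10⁻⁵ × sin 54° = 1.18×10⁻⁴ s⁻¹
Pressure gradient: |∂P/∂n| = 100 Pa / 75000 m = 1.33×10⁻³ Pa/m
Geostrophic balance (pressure-gradient force = Coriolis force):
V_g = (1/(fρ)) |∂P/∂n| = 1.33×10⁻³ / (1.18×10⁻⁴ × 1.23) = 9.19 m/s
Converting: 9.19 m/s × 1.944 = 17.9 knots

17.9 knots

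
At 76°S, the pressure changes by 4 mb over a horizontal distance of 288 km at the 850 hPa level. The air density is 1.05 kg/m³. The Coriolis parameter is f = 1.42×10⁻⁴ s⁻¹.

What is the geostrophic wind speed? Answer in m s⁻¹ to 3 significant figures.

9.32 m s⁻¹

Pressure gradient: |∂P/∂n| = 400 Pa / 288000 m = 1.39×10⁻³ Pa/m
Geostrophic balance (pressure-gradient force = Coriolis force):
V_g = (1/(fρ)) |∂P/∂n| = 1.39×10⁻³ / (1.42×10⁻⁴ × 1.05) = 9.32 m/s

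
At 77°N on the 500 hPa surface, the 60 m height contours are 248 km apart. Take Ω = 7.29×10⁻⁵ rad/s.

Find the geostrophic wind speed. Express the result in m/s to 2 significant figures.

Coriolis parameter at 77°N:
f = 2Ω sin φ = 2 × 7.29×10⁻⁵ × sin 77° = 1.42×10⁻⁴ s⁻¹
Height gradient: |∂Z/∂n| = 60 m / 248000 m = 2.42×10⁻⁴
On a pressure surface, geostrophic balance gives V_g = (g/f)|∂Z/∂n|:
V_g = 9.81 × 2.42×10⁻⁴ / 1.42×10⁻⁴ = 16.7 m/s

17 m/s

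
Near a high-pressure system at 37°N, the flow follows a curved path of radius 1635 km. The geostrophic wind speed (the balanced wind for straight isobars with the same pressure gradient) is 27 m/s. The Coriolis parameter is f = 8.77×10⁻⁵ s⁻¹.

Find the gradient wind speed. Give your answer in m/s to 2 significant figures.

Around a high, pressure-gradient force acts outward with centrifugal, so Coriolis balances both:
fV = (1/ρ)|∂P/∂n| + V²/R  →  V² − fR·V + fR·V_g = 0
With fR = 8.77×10⁻⁵ × 1635×10³ m = 143 m/s:
V = [fR − √((fR)² − 4 fR V_g)]/2 = [143 − √(143² − 4×143×27)]/2 = 36.1 m/s
Supergeostrophic (V > V_g = 27 m/s), as expected around a high.

36 m/s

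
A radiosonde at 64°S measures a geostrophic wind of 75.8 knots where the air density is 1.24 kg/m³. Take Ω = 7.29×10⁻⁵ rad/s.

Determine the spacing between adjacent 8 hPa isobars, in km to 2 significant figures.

Coriolis parameter at 64°S:
f = 2Ω sin φ = 2 × 7.29×10⁻⁵ × sin 64° = 1.31×10⁻⁴ s⁻¹
Wind speed in SI: 75.8 knots = 39.0 m/s
Geostrophic balance rearranged: |∂P/∂n| = f ρ V_g
|∂P/∂n| = 1.31×10⁻⁴ × 1.24 × 39.0 = 6.34×10⁻³ Pa/m
Isobar spacing: Δn = ΔP/|∂P/∂n| = 800 Pa / 6.34×10⁻³ Pa/m = 126253 m ≈ 130 km

130 km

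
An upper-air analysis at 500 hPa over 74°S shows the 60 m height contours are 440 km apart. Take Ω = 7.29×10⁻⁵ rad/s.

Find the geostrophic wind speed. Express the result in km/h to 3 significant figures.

34.4 km/h

Coriolis parameter at 74°S:
f = 2Ω sin φ = 2 × 7.29×10⁻⁵ × sin 74° = 1.40×10⁻⁴ s⁻¹
Height gradient: |∂Z/∂n| = 60 m / 440000 m = 1.36×10⁻⁴
On a pressure surface, geostrophic balance gives V_g = (g/f)|∂Z/∂n|:
V_g = 9.81 × 1.36×10⁻⁴ / 1.40×10⁻⁴ = 9.54 m/s
Converting: 9.54 m/s × 3.6 = 34.4 km/h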